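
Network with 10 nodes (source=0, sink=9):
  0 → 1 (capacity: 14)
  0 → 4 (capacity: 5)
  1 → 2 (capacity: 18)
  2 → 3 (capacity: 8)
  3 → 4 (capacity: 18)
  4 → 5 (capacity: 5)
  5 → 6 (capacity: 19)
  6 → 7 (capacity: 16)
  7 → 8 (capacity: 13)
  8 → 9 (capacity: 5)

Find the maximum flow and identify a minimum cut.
Max flow = 5, Min cut edges: (8,9)

Maximum flow: 5
Minimum cut: (8,9)
Partition: S = [0, 1, 2, 3, 4, 5, 6, 7, 8], T = [9]

Max-flow min-cut theorem verified: both equal 5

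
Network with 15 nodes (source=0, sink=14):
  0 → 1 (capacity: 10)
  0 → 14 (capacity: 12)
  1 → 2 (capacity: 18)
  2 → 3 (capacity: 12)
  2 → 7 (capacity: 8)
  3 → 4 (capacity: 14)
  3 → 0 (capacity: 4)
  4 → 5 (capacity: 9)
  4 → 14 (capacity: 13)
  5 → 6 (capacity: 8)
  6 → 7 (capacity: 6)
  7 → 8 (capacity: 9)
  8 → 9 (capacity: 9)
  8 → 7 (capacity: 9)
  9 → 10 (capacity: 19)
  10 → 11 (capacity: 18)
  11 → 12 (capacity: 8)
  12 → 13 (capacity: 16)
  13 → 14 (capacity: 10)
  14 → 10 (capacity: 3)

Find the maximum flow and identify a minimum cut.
Max flow = 22, Min cut edges: (0,1), (0,14)

Maximum flow: 22
Minimum cut: (0,1), (0,14)
Partition: S = [0], T = [1, 2, 3, 4, 5, 6, 7, 8, 9, 10, 11, 12, 13, 14]

Max-flow min-cut theorem verified: both equal 22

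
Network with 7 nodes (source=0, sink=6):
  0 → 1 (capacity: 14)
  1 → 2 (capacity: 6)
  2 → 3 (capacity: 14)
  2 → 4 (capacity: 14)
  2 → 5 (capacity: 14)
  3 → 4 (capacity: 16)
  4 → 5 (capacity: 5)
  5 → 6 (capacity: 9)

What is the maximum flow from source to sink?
Maximum flow = 6

Max flow: 6

Flow assignment:
  0 → 1: 6/14
  1 → 2: 6/6
  2 → 5: 6/14
  5 → 6: 6/9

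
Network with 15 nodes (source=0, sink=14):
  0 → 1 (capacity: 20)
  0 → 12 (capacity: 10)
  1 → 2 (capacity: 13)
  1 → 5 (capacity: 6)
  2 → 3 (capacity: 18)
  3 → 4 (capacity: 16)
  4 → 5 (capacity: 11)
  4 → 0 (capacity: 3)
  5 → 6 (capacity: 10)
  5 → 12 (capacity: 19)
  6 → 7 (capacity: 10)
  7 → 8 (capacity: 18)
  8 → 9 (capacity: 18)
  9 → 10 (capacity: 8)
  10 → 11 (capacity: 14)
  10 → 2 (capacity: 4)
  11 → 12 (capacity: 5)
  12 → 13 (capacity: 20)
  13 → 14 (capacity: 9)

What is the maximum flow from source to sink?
Maximum flow = 9

Max flow: 9

Flow assignment:
  0 → 1: 11/20
  1 → 2: 11/13
  2 → 3: 11/18
  3 → 4: 11/16
  4 → 5: 9/11
  4 → 0: 2/3
  5 → 12: 9/19
  12 → 13: 9/20
  13 → 14: 9/9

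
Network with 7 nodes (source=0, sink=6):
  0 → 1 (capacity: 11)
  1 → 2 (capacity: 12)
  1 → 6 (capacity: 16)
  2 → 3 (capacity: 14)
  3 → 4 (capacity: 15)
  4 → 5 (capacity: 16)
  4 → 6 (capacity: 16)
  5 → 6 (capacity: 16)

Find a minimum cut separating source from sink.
Min cut value = 11, edges: (0,1)

Min cut value: 11
Partition: S = [0], T = [1, 2, 3, 4, 5, 6]
Cut edges: (0,1)

By max-flow min-cut theorem, max flow = min cut = 11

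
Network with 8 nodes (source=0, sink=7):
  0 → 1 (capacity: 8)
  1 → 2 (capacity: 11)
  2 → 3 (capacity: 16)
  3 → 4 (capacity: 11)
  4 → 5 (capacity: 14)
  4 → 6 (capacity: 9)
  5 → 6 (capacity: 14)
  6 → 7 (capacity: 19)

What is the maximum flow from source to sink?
Maximum flow = 8

Max flow: 8

Flow assignment:
  0 → 1: 8/8
  1 → 2: 8/11
  2 → 3: 8/16
  3 → 4: 8/11
  4 → 6: 8/9
  6 → 7: 8/19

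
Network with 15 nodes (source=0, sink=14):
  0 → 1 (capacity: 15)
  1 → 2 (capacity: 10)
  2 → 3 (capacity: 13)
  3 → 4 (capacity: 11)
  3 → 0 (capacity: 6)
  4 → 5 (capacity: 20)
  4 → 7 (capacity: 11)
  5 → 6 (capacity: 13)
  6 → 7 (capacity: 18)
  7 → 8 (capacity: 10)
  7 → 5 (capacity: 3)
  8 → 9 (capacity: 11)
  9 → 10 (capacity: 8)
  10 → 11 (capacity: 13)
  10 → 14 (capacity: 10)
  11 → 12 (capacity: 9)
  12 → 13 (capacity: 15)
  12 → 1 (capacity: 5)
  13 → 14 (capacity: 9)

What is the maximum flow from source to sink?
Maximum flow = 8

Max flow: 8

Flow assignment:
  0 → 1: 10/15
  1 → 2: 10/10
  2 → 3: 10/13
  3 → 4: 8/11
  3 → 0: 2/6
  4 → 7: 8/11
  7 → 8: 8/10
  8 → 9: 8/11
  9 → 10: 8/8
  10 → 14: 8/10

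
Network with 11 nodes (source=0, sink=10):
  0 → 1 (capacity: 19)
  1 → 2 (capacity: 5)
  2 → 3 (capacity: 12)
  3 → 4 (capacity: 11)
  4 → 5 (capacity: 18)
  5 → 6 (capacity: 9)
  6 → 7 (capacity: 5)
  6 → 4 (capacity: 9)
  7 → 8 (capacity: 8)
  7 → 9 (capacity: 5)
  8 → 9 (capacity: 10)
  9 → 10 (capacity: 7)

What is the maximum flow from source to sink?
Maximum flow = 5

Max flow: 5

Flow assignment:
  0 → 1: 5/19
  1 → 2: 5/5
  2 → 3: 5/12
  3 → 4: 5/11
  4 → 5: 5/18
  5 → 6: 5/9
  6 → 7: 5/5
  7 → 9: 5/5
  9 → 10: 5/7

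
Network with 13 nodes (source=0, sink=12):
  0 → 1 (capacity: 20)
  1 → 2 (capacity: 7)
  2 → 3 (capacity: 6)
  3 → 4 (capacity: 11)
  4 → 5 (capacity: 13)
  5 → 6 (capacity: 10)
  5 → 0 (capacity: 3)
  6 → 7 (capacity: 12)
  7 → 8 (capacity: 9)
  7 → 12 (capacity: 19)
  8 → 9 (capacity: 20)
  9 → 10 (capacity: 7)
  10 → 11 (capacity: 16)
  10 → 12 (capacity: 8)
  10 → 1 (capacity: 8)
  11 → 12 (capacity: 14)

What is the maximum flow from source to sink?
Maximum flow = 6

Max flow: 6

Flow assignment:
  0 → 1: 6/20
  1 → 2: 6/7
  2 → 3: 6/6
  3 → 4: 6/11
  4 → 5: 6/13
  5 → 6: 6/10
  6 → 7: 6/12
  7 → 12: 6/19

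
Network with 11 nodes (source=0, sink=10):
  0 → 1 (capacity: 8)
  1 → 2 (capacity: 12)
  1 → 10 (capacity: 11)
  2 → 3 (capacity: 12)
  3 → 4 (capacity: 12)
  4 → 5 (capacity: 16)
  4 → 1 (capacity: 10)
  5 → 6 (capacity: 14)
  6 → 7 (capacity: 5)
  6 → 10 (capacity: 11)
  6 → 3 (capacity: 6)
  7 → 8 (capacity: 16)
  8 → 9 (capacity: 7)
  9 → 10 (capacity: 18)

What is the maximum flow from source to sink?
Maximum flow = 8

Max flow: 8

Flow assignment:
  0 → 1: 8/8
  1 → 10: 8/11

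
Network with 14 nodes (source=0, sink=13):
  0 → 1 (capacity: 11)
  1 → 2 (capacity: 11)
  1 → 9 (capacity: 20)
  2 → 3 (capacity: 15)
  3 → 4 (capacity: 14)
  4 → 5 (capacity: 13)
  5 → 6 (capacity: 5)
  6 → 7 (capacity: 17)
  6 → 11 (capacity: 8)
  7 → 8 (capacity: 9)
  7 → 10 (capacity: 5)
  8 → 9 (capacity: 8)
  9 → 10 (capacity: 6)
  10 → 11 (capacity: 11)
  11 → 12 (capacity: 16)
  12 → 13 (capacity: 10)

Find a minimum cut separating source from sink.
Min cut value = 10, edges: (12,13)

Min cut value: 10
Partition: S = [0, 1, 2, 3, 4, 5, 6, 7, 8, 9, 10, 11, 12], T = [13]
Cut edges: (12,13)

By max-flow min-cut theorem, max flow = min cut = 10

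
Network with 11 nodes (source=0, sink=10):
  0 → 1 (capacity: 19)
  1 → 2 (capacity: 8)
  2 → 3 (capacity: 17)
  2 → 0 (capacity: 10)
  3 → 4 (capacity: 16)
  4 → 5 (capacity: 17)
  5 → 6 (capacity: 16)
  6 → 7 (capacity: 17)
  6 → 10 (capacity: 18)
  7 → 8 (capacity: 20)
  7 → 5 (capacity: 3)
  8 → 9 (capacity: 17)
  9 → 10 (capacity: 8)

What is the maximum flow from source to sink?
Maximum flow = 8

Max flow: 8

Flow assignment:
  0 → 1: 8/19
  1 → 2: 8/8
  2 → 3: 8/17
  3 → 4: 8/16
  4 → 5: 8/17
  5 → 6: 8/16
  6 → 10: 8/18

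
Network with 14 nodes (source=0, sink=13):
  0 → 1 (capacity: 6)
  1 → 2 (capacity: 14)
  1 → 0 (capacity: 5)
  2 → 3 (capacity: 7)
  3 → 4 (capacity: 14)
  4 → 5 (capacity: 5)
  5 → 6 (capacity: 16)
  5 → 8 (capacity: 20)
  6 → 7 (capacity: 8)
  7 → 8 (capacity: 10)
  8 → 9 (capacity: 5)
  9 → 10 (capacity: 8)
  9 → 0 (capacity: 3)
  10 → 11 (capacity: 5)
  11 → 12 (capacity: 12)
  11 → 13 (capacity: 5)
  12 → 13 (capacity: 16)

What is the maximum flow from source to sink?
Maximum flow = 5

Max flow: 5

Flow assignment:
  0 → 1: 5/6
  1 → 2: 5/14
  2 → 3: 5/7
  3 → 4: 5/14
  4 → 5: 5/5
  5 → 8: 5/20
  8 → 9: 5/5
  9 → 10: 5/8
  10 → 11: 5/5
  11 → 13: 5/5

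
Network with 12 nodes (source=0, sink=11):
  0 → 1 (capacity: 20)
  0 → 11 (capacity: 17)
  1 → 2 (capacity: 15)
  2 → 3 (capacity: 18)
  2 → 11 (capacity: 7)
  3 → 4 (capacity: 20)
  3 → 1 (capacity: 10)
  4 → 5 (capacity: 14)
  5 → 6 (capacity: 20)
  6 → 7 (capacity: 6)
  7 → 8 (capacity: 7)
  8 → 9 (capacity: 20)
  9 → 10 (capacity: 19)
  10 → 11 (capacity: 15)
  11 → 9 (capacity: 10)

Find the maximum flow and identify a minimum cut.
Max flow = 30, Min cut edges: (0,11), (2,11), (6,7)

Maximum flow: 30
Minimum cut: (0,11), (2,11), (6,7)
Partition: S = [0, 1, 2, 3, 4, 5, 6], T = [7, 8, 9, 10, 11]

Max-flow min-cut theorem verified: both equal 30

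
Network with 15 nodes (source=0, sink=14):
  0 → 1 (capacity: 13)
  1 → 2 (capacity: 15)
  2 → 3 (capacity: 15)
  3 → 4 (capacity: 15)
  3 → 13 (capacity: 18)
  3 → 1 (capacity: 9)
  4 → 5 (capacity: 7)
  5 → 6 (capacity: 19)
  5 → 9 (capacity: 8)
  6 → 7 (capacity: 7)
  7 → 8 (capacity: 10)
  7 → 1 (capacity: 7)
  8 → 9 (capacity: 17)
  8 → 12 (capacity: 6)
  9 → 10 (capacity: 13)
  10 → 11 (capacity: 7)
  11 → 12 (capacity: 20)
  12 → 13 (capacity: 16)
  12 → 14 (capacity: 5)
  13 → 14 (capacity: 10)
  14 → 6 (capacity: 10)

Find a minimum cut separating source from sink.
Min cut value = 13, edges: (0,1)

Min cut value: 13
Partition: S = [0], T = [1, 2, 3, 4, 5, 6, 7, 8, 9, 10, 11, 12, 13, 14]
Cut edges: (0,1)

By max-flow min-cut theorem, max flow = min cut = 13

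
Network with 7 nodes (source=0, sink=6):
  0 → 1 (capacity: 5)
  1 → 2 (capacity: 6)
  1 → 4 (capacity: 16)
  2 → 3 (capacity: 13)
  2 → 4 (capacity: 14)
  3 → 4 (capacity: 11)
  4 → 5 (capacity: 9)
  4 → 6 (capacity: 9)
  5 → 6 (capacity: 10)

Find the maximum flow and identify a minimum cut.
Max flow = 5, Min cut edges: (0,1)

Maximum flow: 5
Minimum cut: (0,1)
Partition: S = [0], T = [1, 2, 3, 4, 5, 6]

Max-flow min-cut theorem verified: both equal 5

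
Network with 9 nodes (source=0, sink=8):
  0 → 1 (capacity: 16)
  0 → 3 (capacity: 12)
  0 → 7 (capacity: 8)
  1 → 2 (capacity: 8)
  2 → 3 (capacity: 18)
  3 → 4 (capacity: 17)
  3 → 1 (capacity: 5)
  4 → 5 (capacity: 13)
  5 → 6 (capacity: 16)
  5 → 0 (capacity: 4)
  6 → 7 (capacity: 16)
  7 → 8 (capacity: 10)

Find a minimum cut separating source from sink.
Min cut value = 10, edges: (7,8)

Min cut value: 10
Partition: S = [0, 1, 2, 3, 4, 5, 6, 7], T = [8]
Cut edges: (7,8)

By max-flow min-cut theorem, max flow = min cut = 10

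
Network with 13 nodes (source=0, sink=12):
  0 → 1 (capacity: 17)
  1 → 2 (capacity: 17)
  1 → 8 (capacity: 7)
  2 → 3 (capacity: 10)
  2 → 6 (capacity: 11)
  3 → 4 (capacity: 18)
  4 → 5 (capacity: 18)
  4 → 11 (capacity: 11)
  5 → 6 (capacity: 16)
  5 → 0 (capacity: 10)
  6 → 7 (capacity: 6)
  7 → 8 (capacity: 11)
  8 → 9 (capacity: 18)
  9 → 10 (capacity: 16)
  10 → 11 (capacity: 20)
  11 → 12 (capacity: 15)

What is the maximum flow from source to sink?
Maximum flow = 15

Max flow: 15

Flow assignment:
  0 → 1: 17/17
  1 → 2: 10/17
  1 → 8: 7/7
  2 → 3: 10/10
  3 → 4: 10/18
  4 → 5: 2/18
  4 → 11: 8/11
  5 → 0: 2/10
  8 → 9: 7/18
  9 → 10: 7/16
  10 → 11: 7/20
  11 → 12: 15/15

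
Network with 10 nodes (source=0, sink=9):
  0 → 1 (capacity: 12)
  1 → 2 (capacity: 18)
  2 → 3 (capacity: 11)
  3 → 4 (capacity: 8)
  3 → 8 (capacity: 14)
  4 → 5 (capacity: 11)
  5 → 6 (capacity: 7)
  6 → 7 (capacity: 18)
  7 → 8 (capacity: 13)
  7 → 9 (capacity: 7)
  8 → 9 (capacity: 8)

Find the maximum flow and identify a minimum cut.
Max flow = 11, Min cut edges: (2,3)

Maximum flow: 11
Minimum cut: (2,3)
Partition: S = [0, 1, 2], T = [3, 4, 5, 6, 7, 8, 9]

Max-flow min-cut theorem verified: both equal 11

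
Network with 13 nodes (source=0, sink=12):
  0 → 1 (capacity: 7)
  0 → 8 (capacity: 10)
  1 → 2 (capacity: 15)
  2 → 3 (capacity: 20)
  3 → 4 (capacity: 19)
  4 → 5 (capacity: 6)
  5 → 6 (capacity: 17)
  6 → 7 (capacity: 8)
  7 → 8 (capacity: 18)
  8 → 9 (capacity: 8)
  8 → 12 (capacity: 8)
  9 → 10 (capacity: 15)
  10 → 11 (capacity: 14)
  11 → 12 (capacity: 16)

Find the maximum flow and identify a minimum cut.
Max flow = 16, Min cut edges: (8,9), (8,12)

Maximum flow: 16
Minimum cut: (8,9), (8,12)
Partition: S = [0, 1, 2, 3, 4, 5, 6, 7, 8], T = [9, 10, 11, 12]

Max-flow min-cut theorem verified: both equal 16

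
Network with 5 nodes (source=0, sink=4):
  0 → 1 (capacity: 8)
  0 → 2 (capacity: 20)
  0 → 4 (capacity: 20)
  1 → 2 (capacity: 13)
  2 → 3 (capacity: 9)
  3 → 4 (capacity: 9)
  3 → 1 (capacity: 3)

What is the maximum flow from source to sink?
Maximum flow = 29

Max flow: 29

Flow assignment:
  0 → 1: 8/8
  0 → 2: 1/20
  0 → 4: 20/20
  1 → 2: 8/13
  2 → 3: 9/9
  3 → 4: 9/9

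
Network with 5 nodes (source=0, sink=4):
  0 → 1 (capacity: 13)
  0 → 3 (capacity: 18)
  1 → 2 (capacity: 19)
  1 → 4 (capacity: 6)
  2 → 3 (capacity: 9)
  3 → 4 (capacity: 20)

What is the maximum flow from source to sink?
Maximum flow = 26

Max flow: 26

Flow assignment:
  0 → 1: 13/13
  0 → 3: 13/18
  1 → 2: 7/19
  1 → 4: 6/6
  2 → 3: 7/9
  3 → 4: 20/20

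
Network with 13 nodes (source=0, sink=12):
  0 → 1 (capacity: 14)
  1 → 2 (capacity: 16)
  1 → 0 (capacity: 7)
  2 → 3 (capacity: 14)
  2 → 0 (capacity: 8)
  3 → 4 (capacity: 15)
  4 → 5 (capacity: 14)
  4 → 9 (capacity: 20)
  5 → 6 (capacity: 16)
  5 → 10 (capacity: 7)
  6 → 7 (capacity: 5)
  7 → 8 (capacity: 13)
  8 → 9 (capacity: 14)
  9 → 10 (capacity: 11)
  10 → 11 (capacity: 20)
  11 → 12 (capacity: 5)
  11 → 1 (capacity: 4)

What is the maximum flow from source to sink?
Maximum flow = 5

Max flow: 5

Flow assignment:
  0 → 1: 10/14
  1 → 2: 14/16
  2 → 3: 9/14
  2 → 0: 5/8
  3 → 4: 9/15
  4 → 5: 2/14
  4 → 9: 7/20
  5 → 10: 2/7
  9 → 10: 7/11
  10 → 11: 9/20
  11 → 12: 5/5
  11 → 1: 4/4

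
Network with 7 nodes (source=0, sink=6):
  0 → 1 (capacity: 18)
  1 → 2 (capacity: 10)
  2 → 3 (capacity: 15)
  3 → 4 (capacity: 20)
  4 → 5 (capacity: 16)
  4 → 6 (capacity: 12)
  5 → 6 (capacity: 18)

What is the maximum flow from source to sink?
Maximum flow = 10

Max flow: 10

Flow assignment:
  0 → 1: 10/18
  1 → 2: 10/10
  2 → 3: 10/15
  3 → 4: 10/20
  4 → 6: 10/12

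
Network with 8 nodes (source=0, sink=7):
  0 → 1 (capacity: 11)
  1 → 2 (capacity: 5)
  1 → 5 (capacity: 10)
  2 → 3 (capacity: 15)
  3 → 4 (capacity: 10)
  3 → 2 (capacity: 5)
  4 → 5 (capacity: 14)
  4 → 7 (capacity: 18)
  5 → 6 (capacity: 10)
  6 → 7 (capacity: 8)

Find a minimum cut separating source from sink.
Min cut value = 11, edges: (0,1)

Min cut value: 11
Partition: S = [0], T = [1, 2, 3, 4, 5, 6, 7]
Cut edges: (0,1)

By max-flow min-cut theorem, max flow = min cut = 11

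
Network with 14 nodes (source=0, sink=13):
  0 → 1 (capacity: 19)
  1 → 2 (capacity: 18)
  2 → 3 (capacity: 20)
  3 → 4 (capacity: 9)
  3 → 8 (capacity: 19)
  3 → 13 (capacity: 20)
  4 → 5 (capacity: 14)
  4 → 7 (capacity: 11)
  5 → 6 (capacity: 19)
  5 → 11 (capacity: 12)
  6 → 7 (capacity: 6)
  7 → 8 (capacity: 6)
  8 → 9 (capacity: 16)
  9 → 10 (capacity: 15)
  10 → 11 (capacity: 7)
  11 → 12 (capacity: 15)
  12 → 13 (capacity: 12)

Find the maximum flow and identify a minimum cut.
Max flow = 18, Min cut edges: (1,2)

Maximum flow: 18
Minimum cut: (1,2)
Partition: S = [0, 1], T = [2, 3, 4, 5, 6, 7, 8, 9, 10, 11, 12, 13]

Max-flow min-cut theorem verified: both equal 18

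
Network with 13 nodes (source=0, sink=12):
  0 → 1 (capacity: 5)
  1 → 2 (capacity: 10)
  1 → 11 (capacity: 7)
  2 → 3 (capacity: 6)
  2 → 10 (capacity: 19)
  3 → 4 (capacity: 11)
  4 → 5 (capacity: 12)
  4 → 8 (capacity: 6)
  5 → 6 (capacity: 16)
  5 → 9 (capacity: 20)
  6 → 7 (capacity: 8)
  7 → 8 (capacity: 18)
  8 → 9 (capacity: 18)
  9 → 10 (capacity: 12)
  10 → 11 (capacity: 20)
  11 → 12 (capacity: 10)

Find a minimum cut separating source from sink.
Min cut value = 5, edges: (0,1)

Min cut value: 5
Partition: S = [0], T = [1, 2, 3, 4, 5, 6, 7, 8, 9, 10, 11, 12]
Cut edges: (0,1)

By max-flow min-cut theorem, max flow = min cut = 5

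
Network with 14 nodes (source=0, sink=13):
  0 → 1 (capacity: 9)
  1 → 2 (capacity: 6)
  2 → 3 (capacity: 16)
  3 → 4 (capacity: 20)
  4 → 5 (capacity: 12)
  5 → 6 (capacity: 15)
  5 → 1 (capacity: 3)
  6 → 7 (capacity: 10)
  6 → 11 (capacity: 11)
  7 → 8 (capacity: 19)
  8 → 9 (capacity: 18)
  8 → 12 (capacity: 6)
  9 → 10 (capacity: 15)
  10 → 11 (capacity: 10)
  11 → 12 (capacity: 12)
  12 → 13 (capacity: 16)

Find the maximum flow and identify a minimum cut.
Max flow = 6, Min cut edges: (1,2)

Maximum flow: 6
Minimum cut: (1,2)
Partition: S = [0, 1], T = [2, 3, 4, 5, 6, 7, 8, 9, 10, 11, 12, 13]

Max-flow min-cut theorem verified: both equal 6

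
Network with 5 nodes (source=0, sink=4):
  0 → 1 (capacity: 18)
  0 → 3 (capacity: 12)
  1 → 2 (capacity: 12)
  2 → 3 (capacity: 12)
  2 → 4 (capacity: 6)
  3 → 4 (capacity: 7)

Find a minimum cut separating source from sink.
Min cut value = 13, edges: (2,4), (3,4)

Min cut value: 13
Partition: S = [0, 1, 2, 3], T = [4]
Cut edges: (2,4), (3,4)

By max-flow min-cut theorem, max flow = min cut = 13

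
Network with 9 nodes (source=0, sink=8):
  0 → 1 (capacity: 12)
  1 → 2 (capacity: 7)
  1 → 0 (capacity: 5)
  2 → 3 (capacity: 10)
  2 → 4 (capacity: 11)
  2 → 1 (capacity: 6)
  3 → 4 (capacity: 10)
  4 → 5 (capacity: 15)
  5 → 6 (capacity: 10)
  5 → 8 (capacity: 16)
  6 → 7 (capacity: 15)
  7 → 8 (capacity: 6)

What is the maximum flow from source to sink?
Maximum flow = 7

Max flow: 7

Flow assignment:
  0 → 1: 7/12
  1 → 2: 7/7
  2 → 4: 7/11
  4 → 5: 7/15
  5 → 8: 7/16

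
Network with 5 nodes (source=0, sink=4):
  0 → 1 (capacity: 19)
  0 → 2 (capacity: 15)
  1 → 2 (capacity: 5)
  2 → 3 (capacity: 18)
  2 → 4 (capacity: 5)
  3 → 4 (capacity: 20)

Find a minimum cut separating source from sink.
Min cut value = 20, edges: (0,2), (1,2)

Min cut value: 20
Partition: S = [0, 1], T = [2, 3, 4]
Cut edges: (0,2), (1,2)

By max-flow min-cut theorem, max flow = min cut = 20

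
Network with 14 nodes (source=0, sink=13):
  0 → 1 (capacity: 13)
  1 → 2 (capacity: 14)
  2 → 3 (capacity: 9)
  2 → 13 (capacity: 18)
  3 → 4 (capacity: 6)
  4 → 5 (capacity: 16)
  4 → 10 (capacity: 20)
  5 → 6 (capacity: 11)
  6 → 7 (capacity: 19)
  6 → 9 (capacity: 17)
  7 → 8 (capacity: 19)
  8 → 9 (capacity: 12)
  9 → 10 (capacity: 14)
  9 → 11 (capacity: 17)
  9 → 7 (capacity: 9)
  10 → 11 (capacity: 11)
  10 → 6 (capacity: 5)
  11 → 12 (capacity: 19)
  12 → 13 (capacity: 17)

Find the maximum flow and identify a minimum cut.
Max flow = 13, Min cut edges: (0,1)

Maximum flow: 13
Minimum cut: (0,1)
Partition: S = [0], T = [1, 2, 3, 4, 5, 6, 7, 8, 9, 10, 11, 12, 13]

Max-flow min-cut theorem verified: both equal 13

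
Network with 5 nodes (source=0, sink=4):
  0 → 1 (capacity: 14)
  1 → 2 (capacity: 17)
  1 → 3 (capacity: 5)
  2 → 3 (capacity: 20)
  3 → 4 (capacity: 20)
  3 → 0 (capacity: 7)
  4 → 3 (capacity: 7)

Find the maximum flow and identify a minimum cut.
Max flow = 14, Min cut edges: (0,1)

Maximum flow: 14
Minimum cut: (0,1)
Partition: S = [0], T = [1, 2, 3, 4]

Max-flow min-cut theorem verified: both equal 14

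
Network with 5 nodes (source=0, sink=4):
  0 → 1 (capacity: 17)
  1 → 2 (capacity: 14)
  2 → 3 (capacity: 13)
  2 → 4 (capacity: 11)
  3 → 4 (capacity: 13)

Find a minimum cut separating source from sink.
Min cut value = 14, edges: (1,2)

Min cut value: 14
Partition: S = [0, 1], T = [2, 3, 4]
Cut edges: (1,2)

By max-flow min-cut theorem, max flow = min cut = 14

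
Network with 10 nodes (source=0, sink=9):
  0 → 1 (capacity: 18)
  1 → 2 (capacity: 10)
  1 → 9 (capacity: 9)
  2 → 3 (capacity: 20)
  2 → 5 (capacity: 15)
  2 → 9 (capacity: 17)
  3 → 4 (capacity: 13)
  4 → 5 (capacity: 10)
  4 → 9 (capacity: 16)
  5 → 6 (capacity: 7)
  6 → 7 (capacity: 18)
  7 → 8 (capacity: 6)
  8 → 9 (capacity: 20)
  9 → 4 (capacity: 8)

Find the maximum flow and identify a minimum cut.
Max flow = 18, Min cut edges: (0,1)

Maximum flow: 18
Minimum cut: (0,1)
Partition: S = [0], T = [1, 2, 3, 4, 5, 6, 7, 8, 9]

Max-flow min-cut theorem verified: both equal 18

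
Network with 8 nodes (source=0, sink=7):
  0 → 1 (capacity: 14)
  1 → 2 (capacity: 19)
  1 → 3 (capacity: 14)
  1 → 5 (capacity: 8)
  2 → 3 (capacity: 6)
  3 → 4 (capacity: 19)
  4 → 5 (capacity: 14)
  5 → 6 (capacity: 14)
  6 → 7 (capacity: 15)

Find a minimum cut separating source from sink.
Min cut value = 14, edges: (5,6)

Min cut value: 14
Partition: S = [0, 1, 2, 3, 4, 5], T = [6, 7]
Cut edges: (5,6)

By max-flow min-cut theorem, max flow = min cut = 14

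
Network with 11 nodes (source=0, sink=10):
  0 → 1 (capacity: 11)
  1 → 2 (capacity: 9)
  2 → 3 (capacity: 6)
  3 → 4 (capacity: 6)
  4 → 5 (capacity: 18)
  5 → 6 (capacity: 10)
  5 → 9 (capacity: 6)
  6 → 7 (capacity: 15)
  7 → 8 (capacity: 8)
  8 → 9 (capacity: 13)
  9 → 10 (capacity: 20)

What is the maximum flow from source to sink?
Maximum flow = 6

Max flow: 6

Flow assignment:
  0 → 1: 6/11
  1 → 2: 6/9
  2 → 3: 6/6
  3 → 4: 6/6
  4 → 5: 6/18
  5 → 9: 6/6
  9 → 10: 6/20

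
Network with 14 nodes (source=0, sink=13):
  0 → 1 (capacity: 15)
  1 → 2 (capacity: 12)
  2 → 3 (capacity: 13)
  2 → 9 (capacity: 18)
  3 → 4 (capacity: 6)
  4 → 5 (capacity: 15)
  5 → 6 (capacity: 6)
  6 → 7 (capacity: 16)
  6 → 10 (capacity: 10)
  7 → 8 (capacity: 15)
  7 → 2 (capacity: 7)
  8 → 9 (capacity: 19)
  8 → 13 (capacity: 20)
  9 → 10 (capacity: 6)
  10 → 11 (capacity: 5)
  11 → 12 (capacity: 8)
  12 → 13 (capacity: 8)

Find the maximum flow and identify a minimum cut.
Max flow = 11, Min cut edges: (5,6), (10,11)

Maximum flow: 11
Minimum cut: (5,6), (10,11)
Partition: S = [0, 1, 2, 3, 4, 5, 9, 10], T = [6, 7, 8, 11, 12, 13]

Max-flow min-cut theorem verified: both equal 11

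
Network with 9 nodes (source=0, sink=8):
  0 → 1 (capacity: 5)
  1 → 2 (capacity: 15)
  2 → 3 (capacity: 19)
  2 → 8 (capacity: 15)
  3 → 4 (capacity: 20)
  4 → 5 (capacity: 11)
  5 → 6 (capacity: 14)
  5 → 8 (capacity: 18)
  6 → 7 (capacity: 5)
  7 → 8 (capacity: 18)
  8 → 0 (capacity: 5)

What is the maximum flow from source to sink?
Maximum flow = 5

Max flow: 5

Flow assignment:
  0 → 1: 5/5
  1 → 2: 5/15
  2 → 8: 5/15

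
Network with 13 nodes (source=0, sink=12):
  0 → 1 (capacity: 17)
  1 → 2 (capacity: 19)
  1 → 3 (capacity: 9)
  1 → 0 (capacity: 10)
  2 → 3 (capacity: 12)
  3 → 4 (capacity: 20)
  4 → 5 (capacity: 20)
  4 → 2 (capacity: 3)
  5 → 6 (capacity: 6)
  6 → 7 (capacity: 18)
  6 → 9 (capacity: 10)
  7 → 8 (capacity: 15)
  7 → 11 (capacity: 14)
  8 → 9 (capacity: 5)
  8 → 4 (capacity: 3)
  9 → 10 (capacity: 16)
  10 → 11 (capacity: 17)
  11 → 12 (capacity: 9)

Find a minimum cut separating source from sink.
Min cut value = 6, edges: (5,6)

Min cut value: 6
Partition: S = [0, 1, 2, 3, 4, 5], T = [6, 7, 8, 9, 10, 11, 12]
Cut edges: (5,6)

By max-flow min-cut theorem, max flow = min cut = 6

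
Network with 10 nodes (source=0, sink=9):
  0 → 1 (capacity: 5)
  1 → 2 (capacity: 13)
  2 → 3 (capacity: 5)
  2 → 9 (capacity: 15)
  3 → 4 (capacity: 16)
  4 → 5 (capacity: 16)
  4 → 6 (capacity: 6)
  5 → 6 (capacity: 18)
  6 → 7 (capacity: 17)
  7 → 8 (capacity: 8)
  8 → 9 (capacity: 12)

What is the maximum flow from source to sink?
Maximum flow = 5

Max flow: 5

Flow assignment:
  0 → 1: 5/5
  1 → 2: 5/13
  2 → 9: 5/15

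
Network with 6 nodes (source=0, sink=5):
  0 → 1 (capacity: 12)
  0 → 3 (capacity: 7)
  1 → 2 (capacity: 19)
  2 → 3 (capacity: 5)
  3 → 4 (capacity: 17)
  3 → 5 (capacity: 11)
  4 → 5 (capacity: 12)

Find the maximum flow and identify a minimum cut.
Max flow = 12, Min cut edges: (0,3), (2,3)

Maximum flow: 12
Minimum cut: (0,3), (2,3)
Partition: S = [0, 1, 2], T = [3, 4, 5]

Max-flow min-cut theorem verified: both equal 12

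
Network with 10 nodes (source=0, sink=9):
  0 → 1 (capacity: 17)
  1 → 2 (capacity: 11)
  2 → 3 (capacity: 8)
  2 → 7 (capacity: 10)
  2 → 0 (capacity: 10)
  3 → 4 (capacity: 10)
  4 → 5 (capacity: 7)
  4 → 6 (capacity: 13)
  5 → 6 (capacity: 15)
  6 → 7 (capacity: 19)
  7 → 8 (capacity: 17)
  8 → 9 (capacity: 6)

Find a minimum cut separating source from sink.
Min cut value = 6, edges: (8,9)

Min cut value: 6
Partition: S = [0, 1, 2, 3, 4, 5, 6, 7, 8], T = [9]
Cut edges: (8,9)

By max-flow min-cut theorem, max flow = min cut = 6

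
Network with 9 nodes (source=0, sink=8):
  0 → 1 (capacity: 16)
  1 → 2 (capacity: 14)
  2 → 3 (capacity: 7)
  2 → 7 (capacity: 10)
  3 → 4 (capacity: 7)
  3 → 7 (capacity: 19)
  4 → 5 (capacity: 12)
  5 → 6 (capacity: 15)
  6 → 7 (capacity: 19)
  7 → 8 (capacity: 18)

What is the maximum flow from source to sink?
Maximum flow = 14

Max flow: 14

Flow assignment:
  0 → 1: 14/16
  1 → 2: 14/14
  2 → 3: 4/7
  2 → 7: 10/10
  3 → 7: 4/19
  7 → 8: 14/18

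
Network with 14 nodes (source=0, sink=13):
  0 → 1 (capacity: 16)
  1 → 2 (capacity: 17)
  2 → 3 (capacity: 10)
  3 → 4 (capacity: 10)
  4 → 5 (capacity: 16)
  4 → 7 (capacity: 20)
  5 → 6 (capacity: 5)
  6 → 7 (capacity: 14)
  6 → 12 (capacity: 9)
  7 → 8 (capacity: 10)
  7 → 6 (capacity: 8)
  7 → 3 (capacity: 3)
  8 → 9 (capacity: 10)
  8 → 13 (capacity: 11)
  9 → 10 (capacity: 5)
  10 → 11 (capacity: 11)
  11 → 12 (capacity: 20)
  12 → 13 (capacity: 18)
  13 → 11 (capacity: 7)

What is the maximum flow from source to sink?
Maximum flow = 10

Max flow: 10

Flow assignment:
  0 → 1: 10/16
  1 → 2: 10/17
  2 → 3: 10/10
  3 → 4: 10/10
  4 → 7: 10/20
  7 → 8: 10/10
  8 → 13: 10/11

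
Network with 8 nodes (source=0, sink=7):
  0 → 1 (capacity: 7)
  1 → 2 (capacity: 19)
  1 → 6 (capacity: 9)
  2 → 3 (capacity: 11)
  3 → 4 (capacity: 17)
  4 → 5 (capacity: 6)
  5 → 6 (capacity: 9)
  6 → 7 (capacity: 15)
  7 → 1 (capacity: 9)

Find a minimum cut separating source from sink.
Min cut value = 7, edges: (0,1)

Min cut value: 7
Partition: S = [0], T = [1, 2, 3, 4, 5, 6, 7]
Cut edges: (0,1)

By max-flow min-cut theorem, max flow = min cut = 7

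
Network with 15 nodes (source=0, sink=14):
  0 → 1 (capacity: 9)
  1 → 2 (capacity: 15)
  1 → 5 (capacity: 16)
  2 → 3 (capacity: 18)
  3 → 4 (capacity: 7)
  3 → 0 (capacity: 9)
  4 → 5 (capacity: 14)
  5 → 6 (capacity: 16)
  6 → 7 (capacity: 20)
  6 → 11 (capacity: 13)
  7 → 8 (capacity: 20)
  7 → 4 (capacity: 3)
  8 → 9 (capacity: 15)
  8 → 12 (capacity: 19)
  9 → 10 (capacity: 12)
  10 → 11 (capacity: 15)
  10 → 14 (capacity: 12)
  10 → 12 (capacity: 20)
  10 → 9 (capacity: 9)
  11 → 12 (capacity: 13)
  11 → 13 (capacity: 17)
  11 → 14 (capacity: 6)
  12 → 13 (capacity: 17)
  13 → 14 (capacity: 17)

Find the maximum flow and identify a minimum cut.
Max flow = 9, Min cut edges: (0,1)

Maximum flow: 9
Minimum cut: (0,1)
Partition: S = [0], T = [1, 2, 3, 4, 5, 6, 7, 8, 9, 10, 11, 12, 13, 14]

Max-flow min-cut theorem verified: both equal 9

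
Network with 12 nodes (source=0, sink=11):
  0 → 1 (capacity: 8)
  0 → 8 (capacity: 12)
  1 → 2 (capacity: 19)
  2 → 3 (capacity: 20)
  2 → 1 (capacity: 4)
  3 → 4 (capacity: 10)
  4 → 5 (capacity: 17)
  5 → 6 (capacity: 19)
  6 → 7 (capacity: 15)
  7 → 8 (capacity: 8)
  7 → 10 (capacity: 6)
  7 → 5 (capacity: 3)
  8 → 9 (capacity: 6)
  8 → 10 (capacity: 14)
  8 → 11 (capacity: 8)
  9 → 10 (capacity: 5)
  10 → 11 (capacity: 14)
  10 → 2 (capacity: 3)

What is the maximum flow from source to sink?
Maximum flow = 20

Max flow: 20

Flow assignment:
  0 → 1: 8/8
  0 → 8: 12/12
  1 → 2: 8/19
  2 → 3: 8/20
  3 → 4: 8/10
  4 → 5: 8/17
  5 → 6: 8/19
  6 → 7: 8/15
  7 → 8: 8/8
  8 → 10: 12/14
  8 → 11: 8/8
  10 → 11: 12/14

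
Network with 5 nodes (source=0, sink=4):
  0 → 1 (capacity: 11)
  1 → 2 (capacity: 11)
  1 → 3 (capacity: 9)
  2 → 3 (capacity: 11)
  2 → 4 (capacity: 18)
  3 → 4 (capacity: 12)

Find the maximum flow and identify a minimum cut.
Max flow = 11, Min cut edges: (0,1)

Maximum flow: 11
Minimum cut: (0,1)
Partition: S = [0], T = [1, 2, 3, 4]

Max-flow min-cut theorem verified: both equal 11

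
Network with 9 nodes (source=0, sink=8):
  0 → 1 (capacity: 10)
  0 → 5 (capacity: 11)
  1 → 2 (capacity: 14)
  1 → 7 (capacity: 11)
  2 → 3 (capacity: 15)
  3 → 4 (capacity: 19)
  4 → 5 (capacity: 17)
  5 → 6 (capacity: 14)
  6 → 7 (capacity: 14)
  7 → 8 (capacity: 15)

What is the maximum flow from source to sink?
Maximum flow = 15

Max flow: 15

Flow assignment:
  0 → 1: 4/10
  0 → 5: 11/11
  1 → 7: 4/11
  5 → 6: 11/14
  6 → 7: 11/14
  7 → 8: 15/15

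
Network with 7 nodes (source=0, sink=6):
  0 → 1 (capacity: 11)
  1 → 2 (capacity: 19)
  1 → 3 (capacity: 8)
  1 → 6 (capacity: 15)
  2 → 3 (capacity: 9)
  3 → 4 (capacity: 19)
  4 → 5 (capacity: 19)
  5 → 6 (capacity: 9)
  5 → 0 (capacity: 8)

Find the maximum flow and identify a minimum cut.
Max flow = 11, Min cut edges: (0,1)

Maximum flow: 11
Minimum cut: (0,1)
Partition: S = [0], T = [1, 2, 3, 4, 5, 6]

Max-flow min-cut theorem verified: both equal 11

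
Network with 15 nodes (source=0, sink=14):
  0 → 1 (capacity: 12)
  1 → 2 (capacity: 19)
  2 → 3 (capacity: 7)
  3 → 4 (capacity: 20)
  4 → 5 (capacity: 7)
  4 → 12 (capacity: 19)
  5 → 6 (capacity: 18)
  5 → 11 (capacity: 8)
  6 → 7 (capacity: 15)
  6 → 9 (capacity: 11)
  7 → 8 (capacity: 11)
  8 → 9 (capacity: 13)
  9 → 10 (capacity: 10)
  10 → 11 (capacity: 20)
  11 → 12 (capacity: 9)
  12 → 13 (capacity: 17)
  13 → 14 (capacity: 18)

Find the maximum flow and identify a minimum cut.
Max flow = 7, Min cut edges: (2,3)

Maximum flow: 7
Minimum cut: (2,3)
Partition: S = [0, 1, 2], T = [3, 4, 5, 6, 7, 8, 9, 10, 11, 12, 13, 14]

Max-flow min-cut theorem verified: both equal 7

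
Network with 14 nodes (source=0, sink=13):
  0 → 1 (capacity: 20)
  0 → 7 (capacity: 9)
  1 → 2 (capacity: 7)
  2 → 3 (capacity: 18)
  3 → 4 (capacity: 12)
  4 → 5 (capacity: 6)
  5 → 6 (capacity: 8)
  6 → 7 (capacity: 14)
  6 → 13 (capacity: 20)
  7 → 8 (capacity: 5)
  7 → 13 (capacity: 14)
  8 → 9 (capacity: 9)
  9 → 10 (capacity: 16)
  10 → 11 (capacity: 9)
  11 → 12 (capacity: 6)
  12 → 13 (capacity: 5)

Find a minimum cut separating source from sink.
Min cut value = 15, edges: (0,7), (4,5)

Min cut value: 15
Partition: S = [0, 1, 2, 3, 4], T = [5, 6, 7, 8, 9, 10, 11, 12, 13]
Cut edges: (0,7), (4,5)

By max-flow min-cut theorem, max flow = min cut = 15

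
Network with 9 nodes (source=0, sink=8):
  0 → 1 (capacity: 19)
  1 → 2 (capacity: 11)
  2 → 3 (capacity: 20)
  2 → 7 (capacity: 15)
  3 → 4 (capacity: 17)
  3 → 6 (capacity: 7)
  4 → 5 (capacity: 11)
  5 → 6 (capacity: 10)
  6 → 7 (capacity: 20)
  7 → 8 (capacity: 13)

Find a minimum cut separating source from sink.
Min cut value = 11, edges: (1,2)

Min cut value: 11
Partition: S = [0, 1], T = [2, 3, 4, 5, 6, 7, 8]
Cut edges: (1,2)

By max-flow min-cut theorem, max flow = min cut = 11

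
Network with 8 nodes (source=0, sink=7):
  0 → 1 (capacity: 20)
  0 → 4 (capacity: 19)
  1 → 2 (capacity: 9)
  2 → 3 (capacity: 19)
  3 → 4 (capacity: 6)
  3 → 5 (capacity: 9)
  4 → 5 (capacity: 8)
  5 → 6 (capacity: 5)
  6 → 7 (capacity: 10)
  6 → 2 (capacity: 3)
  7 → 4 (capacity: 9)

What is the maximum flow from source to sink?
Maximum flow = 5

Max flow: 5

Flow assignment:
  0 → 1: 5/20
  1 → 2: 5/9
  2 → 3: 5/19
  3 → 4: 5/6
  4 → 5: 5/8
  5 → 6: 5/5
  6 → 7: 5/10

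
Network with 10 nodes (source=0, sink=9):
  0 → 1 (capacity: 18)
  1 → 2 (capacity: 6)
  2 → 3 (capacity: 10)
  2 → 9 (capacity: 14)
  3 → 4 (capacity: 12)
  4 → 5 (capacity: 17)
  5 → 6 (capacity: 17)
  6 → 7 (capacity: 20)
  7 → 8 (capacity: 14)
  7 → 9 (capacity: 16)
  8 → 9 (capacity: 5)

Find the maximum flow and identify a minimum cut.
Max flow = 6, Min cut edges: (1,2)

Maximum flow: 6
Minimum cut: (1,2)
Partition: S = [0, 1], T = [2, 3, 4, 5, 6, 7, 8, 9]

Max-flow min-cut theorem verified: both equal 6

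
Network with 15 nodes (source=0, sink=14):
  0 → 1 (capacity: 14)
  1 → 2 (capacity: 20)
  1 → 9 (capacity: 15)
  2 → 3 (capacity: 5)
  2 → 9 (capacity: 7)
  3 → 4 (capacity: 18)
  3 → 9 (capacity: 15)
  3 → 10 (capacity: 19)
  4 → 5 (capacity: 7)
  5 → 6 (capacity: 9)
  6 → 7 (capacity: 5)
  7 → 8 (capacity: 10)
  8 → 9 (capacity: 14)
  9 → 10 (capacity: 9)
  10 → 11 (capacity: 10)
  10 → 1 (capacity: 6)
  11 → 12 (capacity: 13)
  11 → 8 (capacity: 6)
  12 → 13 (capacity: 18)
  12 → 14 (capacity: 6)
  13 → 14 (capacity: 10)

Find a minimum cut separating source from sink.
Min cut value = 10, edges: (10,11)

Min cut value: 10
Partition: S = [0, 1, 2, 3, 4, 5, 6, 7, 8, 9, 10], T = [11, 12, 13, 14]
Cut edges: (10,11)

By max-flow min-cut theorem, max flow = min cut = 10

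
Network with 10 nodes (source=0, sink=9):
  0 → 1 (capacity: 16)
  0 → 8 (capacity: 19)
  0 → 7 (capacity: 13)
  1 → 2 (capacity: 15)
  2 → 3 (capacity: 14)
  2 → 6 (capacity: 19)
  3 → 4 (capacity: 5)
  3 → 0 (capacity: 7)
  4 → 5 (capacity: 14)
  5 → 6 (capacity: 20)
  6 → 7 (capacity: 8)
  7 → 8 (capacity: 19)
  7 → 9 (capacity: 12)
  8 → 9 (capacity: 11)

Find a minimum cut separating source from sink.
Min cut value = 23, edges: (7,9), (8,9)

Min cut value: 23
Partition: S = [0, 1, 2, 3, 4, 5, 6, 7, 8], T = [9]
Cut edges: (7,9), (8,9)

By max-flow min-cut theorem, max flow = min cut = 23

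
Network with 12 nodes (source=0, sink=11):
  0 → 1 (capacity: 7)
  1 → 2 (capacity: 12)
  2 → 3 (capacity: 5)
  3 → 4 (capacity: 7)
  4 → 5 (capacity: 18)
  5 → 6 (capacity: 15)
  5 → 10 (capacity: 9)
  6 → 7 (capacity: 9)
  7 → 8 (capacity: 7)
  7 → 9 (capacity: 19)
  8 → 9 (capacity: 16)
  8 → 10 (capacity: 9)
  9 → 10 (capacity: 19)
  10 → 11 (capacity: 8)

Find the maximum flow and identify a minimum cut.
Max flow = 5, Min cut edges: (2,3)

Maximum flow: 5
Minimum cut: (2,3)
Partition: S = [0, 1, 2], T = [3, 4, 5, 6, 7, 8, 9, 10, 11]

Max-flow min-cut theorem verified: both equal 5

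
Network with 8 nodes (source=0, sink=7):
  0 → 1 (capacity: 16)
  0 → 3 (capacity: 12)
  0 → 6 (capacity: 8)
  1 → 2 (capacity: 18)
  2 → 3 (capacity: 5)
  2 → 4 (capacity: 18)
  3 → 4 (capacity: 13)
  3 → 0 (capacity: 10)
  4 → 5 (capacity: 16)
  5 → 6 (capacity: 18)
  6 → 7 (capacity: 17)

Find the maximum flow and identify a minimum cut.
Max flow = 17, Min cut edges: (6,7)

Maximum flow: 17
Minimum cut: (6,7)
Partition: S = [0, 1, 2, 3, 4, 5, 6], T = [7]

Max-flow min-cut theorem verified: both equal 17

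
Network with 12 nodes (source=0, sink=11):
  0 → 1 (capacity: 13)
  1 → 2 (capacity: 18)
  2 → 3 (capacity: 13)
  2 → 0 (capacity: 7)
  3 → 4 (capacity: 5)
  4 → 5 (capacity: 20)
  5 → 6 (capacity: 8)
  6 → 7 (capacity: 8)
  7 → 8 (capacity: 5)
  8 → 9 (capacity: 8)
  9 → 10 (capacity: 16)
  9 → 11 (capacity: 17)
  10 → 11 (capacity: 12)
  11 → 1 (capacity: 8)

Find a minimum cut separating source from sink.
Min cut value = 5, edges: (7,8)

Min cut value: 5
Partition: S = [0, 1, 2, 3, 4, 5, 6, 7], T = [8, 9, 10, 11]
Cut edges: (7,8)

By max-flow min-cut theorem, max flow = min cut = 5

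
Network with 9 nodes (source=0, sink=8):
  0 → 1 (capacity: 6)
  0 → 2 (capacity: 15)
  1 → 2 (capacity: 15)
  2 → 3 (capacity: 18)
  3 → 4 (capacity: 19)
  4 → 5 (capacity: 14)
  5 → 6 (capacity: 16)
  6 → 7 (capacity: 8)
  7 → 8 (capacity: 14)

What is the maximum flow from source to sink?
Maximum flow = 8

Max flow: 8

Flow assignment:
  0 → 1: 6/6
  0 → 2: 2/15
  1 → 2: 6/15
  2 → 3: 8/18
  3 → 4: 8/19
  4 → 5: 8/14
  5 → 6: 8/16
  6 → 7: 8/8
  7 → 8: 8/14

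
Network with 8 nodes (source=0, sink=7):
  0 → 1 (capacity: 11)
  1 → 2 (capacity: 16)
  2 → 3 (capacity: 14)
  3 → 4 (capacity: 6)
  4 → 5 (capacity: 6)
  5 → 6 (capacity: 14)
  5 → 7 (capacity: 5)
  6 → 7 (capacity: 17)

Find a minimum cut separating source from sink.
Min cut value = 6, edges: (4,5)

Min cut value: 6
Partition: S = [0, 1, 2, 3, 4], T = [5, 6, 7]
Cut edges: (4,5)

By max-flow min-cut theorem, max flow = min cut = 6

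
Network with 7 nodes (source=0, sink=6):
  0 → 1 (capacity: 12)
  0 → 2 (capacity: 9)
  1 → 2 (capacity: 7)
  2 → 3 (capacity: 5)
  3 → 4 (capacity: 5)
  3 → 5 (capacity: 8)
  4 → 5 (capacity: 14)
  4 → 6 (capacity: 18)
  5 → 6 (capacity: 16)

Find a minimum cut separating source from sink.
Min cut value = 5, edges: (2,3)

Min cut value: 5
Partition: S = [0, 1, 2], T = [3, 4, 5, 6]
Cut edges: (2,3)

By max-flow min-cut theorem, max flow = min cut = 5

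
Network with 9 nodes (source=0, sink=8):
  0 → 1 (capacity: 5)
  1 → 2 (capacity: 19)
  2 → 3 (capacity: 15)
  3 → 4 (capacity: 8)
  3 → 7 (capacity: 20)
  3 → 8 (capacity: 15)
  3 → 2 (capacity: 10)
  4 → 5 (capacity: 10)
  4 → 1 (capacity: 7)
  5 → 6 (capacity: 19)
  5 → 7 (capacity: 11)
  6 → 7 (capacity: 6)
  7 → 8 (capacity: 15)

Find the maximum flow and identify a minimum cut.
Max flow = 5, Min cut edges: (0,1)

Maximum flow: 5
Minimum cut: (0,1)
Partition: S = [0], T = [1, 2, 3, 4, 5, 6, 7, 8]

Max-flow min-cut theorem verified: both equal 5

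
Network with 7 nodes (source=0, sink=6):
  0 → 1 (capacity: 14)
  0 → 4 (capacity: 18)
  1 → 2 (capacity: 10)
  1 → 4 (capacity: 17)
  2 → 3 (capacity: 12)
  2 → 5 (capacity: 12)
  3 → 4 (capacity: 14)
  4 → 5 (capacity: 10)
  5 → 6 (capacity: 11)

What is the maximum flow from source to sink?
Maximum flow = 11

Max flow: 11

Flow assignment:
  0 → 1: 1/14
  0 → 4: 10/18
  1 → 2: 1/10
  2 → 5: 1/12
  4 → 5: 10/10
  5 → 6: 11/11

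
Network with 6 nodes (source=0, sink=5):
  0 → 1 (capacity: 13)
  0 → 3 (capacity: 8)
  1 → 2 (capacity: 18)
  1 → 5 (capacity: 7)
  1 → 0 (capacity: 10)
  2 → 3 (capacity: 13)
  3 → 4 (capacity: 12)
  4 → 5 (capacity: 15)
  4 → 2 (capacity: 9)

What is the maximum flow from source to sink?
Maximum flow = 19

Max flow: 19

Flow assignment:
  0 → 1: 13/13
  0 → 3: 6/8
  1 → 2: 6/18
  1 → 5: 7/7
  2 → 3: 6/13
  3 → 4: 12/12
  4 → 5: 12/15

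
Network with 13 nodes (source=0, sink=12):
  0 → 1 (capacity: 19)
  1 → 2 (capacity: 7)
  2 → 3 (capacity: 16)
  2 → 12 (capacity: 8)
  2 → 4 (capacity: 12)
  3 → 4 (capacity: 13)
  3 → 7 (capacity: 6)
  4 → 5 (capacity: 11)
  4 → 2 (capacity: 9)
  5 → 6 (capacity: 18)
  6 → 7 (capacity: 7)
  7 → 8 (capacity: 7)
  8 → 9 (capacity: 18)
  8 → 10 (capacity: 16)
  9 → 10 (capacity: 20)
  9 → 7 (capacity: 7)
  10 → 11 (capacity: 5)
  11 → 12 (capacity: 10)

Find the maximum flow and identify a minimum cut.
Max flow = 7, Min cut edges: (1,2)

Maximum flow: 7
Minimum cut: (1,2)
Partition: S = [0, 1], T = [2, 3, 4, 5, 6, 7, 8, 9, 10, 11, 12]

Max-flow min-cut theorem verified: both equal 7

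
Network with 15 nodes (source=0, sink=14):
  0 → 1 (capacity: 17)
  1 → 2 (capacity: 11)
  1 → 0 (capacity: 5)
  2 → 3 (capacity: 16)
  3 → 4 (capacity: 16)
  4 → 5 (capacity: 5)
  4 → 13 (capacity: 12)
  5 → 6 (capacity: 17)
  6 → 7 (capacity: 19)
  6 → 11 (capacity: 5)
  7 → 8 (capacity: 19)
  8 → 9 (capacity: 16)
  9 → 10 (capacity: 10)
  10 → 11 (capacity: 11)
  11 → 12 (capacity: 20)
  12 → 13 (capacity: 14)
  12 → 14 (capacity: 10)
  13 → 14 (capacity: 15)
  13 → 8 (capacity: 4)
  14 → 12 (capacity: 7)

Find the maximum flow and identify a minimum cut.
Max flow = 11, Min cut edges: (1,2)

Maximum flow: 11
Minimum cut: (1,2)
Partition: S = [0, 1], T = [2, 3, 4, 5, 6, 7, 8, 9, 10, 11, 12, 13, 14]

Max-flow min-cut theorem verified: both equal 11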